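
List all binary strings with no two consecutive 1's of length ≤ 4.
ε, 0, 1, 00, 01, 10, 000, 001, 010, 100, 101, 0000, 0001, 0010, 0100, 0101, 1000, 1001, 1010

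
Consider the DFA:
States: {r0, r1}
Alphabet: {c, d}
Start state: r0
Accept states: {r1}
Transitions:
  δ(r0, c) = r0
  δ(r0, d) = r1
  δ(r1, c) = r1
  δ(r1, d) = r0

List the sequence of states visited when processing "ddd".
read 'd': r0 → r1
  read 'd': r1 → r0
  read 'd': r0 → r1
r0 -> r1 -> r0 -> r1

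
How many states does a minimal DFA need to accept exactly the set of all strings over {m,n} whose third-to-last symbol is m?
By Myhill–Nerode, count the distinguishable equivalence classes: 2^3 = 8 classes — the DFA must remember the last 3 symbols read; every pair of distinct length-3 suffixes is distinguishable by some continuation.
8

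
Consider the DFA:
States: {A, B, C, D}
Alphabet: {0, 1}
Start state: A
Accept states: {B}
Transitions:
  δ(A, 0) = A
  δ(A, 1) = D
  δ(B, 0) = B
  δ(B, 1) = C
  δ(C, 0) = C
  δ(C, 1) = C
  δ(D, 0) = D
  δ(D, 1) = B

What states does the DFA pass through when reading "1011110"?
read '1': A → D
  read '0': D → D
  read '1': D → B
  read '1': B → C
  read '1': C → C
  read '1': C → C
  read '0': C → C
A -> D -> D -> B -> C -> C -> C -> C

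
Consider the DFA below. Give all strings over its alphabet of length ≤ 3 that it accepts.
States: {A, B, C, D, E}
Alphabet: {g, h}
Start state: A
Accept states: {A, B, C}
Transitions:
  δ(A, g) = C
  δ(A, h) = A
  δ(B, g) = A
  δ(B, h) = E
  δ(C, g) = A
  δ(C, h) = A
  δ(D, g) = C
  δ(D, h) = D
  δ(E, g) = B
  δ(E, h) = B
ε, g, h, gg, gh, hg, hh, ggg, ggh, ghg, ghh, hgg, hgh, hhg, hhh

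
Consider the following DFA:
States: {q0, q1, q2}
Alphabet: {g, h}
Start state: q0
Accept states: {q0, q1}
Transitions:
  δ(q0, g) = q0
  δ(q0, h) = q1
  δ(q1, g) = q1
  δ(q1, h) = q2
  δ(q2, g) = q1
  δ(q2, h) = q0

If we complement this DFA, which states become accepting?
Complement accept states = All states \ Original accept states
= {q0, q1, q2} \ {q0, q1}
{q2}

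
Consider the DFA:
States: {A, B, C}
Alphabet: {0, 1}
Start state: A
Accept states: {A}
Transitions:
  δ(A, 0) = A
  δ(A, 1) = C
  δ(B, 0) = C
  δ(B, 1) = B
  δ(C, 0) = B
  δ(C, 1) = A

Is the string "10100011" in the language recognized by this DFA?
Processing string "10100011":
  A --1--> C
  C --0--> B
  B --1--> B
  B --0--> C
  C --0--> B
  B --0--> C
  C --1--> A
  A --1--> C
Final state: C
Accept states: {A}
No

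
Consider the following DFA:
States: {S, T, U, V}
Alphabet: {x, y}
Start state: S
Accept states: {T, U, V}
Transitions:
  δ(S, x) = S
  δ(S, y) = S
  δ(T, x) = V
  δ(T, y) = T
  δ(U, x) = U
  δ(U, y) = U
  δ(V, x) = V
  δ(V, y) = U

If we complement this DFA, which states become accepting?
Complement accept states = All states \ Original accept states
= {S, T, U, V} \ {T, U, V}
{S}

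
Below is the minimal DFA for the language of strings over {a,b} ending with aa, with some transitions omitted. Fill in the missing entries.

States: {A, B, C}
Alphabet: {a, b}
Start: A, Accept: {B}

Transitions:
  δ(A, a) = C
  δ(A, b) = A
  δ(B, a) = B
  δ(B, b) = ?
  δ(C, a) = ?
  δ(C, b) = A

From the language and accept set, identify what each state tracks — A: last symbol not a; B: two trailing a's; C: one trailing a.
Each missing δ(q, a) is the state matching the new tracked value after reading a.
δ(B, b) = A; δ(C, a) = B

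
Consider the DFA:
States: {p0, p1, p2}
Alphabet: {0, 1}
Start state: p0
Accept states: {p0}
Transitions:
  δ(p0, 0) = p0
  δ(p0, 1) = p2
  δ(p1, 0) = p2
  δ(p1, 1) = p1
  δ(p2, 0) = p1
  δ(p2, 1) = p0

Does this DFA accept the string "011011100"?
Processing string "011011100":
  p0 --0--> p0
  p0 --1--> p2
  p2 --1--> p0
  p0 --0--> p0
  p0 --1--> p2
  p2 --1--> p0
  p0 --1--> p2
  p2 --0--> p1
  p1 --0--> p2
Final state: p2
Accept states: {p0}
No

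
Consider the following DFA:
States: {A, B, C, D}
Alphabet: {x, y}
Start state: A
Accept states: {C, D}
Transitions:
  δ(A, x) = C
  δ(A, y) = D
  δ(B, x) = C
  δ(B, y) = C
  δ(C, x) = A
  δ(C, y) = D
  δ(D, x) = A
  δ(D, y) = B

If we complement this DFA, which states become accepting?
Complement accept states = All states \ Original accept states
= {A, B, C, D} \ {C, D}
{A, B}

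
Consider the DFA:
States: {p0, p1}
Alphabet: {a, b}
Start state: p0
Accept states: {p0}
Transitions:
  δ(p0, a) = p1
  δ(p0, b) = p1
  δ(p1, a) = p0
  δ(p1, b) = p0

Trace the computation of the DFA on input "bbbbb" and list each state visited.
read 'b': p0 → p1
  read 'b': p1 → p0
  read 'b': p0 → p1
  read 'b': p1 → p0
  read 'b': p0 → p1
p0 -> p1 -> p0 -> p1 -> p0 -> p1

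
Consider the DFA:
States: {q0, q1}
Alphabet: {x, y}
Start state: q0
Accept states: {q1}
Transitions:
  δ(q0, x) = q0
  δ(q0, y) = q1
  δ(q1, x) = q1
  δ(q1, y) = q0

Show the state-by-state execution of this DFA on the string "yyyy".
read 'y': q0 → q1
  read 'y': q1 → q0
  read 'y': q0 → q1
  read 'y': q1 → q0
q0 -> q1 -> q0 -> q1 -> q0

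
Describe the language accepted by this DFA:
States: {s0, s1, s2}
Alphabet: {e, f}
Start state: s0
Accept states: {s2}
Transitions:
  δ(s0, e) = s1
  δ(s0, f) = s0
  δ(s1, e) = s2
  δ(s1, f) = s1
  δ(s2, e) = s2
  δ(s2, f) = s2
Testing a few strings:
  'eef' → accept
  'ef' → reject
  'fe' → reject
  'f' → reject
State roles: s0=zero e's seen; s1=one e seen; s2=≥ two e's seen
All strings over {e,f} containing at least two e's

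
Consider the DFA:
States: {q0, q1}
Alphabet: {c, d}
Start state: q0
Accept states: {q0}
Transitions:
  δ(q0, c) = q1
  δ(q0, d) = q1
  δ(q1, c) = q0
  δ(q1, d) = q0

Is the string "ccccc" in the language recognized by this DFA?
Processing string "ccccc":
  q0 --c--> q1
  q1 --c--> q0
  q0 --c--> q1
  q1 --c--> q0
  q0 --c--> q1
Final state: q1
Accept states: {q0}
No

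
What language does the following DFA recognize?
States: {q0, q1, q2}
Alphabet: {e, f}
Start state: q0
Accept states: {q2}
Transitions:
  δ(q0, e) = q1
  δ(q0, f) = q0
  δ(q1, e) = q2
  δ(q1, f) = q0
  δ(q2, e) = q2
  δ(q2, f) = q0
Testing a few strings:
  'ff' → reject
  'effe' → reject
  'f' → reject
  'efe' → reject
State roles: q0=last symbol not e; q1=one trailing e; q2=two trailing e's
All strings over {e,f} ending with ee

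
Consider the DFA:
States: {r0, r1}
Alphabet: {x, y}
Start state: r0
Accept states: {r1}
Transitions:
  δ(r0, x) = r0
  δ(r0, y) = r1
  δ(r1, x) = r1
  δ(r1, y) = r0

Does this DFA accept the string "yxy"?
Processing string "yxy":
  r0 --y--> r1
  r1 --x--> r1
  r1 --y--> r0
Final state: r0
Accept states: {r1}
No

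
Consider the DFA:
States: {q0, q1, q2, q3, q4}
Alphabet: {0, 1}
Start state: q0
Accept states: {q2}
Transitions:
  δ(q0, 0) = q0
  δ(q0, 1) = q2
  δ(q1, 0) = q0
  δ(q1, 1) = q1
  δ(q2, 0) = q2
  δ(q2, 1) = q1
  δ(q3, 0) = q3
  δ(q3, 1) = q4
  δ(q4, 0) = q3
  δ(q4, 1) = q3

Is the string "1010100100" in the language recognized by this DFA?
Processing string "1010100100":
  q0 --1--> q2
  q2 --0--> q2
  q2 --1--> q1
  q1 --0--> q0
  q0 --1--> q2
  q2 --0--> q2
  q2 --0--> q2
  q2 --1--> q1
  q1 --0--> q0
  q0 --0--> q0
Final state: q0
Accept states: {q2}
No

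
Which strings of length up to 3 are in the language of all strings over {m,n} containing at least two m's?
mm, mmm, mmn, mnm, nmm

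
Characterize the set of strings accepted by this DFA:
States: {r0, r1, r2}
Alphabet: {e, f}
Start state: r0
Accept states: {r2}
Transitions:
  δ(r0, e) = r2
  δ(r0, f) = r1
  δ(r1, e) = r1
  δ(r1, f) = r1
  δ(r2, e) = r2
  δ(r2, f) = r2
Testing a few strings:
  'e' → accept
  'ffe' → reject
  'ee' → accept
  'f' → reject
State roles: r0=no input read; r1=started with f (dead); r2=started with e
All strings over {e,f} starting with e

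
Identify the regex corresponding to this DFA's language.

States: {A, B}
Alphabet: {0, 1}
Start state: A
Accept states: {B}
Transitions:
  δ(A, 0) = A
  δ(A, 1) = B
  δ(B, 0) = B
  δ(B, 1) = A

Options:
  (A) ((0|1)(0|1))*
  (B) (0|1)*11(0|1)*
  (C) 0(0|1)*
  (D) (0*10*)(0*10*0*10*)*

Check each option against the DFA on short strings; one disagreement eliminates an option:
  (A) ((0|1)(0|1))*: on ε the DFA stays in A and rejects (A ∉ Accept), but the regex matches it → eliminate
  (B) (0|1)*11(0|1)*: on '1' the DFA goes A → B and accepts (B ∈ Accept), but the regex does not match it → eliminate
  (C) 0(0|1)*: on '0' the DFA goes A → A and rejects (A ∉ Accept), but the regex matches it → eliminate
  (D) (0*10*)(0*10*0*10*)*: agrees with the DFA on every string of length ≤ 6
Only (D) is consistent with the DFA.
(D) (0*10*)(0*10*0*10*)*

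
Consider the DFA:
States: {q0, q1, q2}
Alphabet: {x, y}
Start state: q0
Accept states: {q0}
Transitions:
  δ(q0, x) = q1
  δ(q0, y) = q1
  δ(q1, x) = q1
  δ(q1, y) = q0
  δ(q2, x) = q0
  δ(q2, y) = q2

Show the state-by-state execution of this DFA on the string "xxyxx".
read 'x': q0 → q1
  read 'x': q1 → q1
  read 'y': q1 → q0
  read 'x': q0 → q1
  read 'x': q1 → q1
q0 -> q1 -> q1 -> q0 -> q1 -> q1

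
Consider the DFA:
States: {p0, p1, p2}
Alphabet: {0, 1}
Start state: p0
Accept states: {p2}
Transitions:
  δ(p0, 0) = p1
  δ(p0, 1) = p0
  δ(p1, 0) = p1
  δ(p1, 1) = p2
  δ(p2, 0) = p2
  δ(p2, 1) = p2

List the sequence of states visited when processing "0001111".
read '0': p0 → p1
  read '0': p1 → p1
  read '0': p1 → p1
  read '1': p1 → p2
  read '1': p2 → p2
  read '1': p2 → p2
  read '1': p2 → p2
p0 -> p1 -> p1 -> p1 -> p2 -> p2 -> p2 -> p2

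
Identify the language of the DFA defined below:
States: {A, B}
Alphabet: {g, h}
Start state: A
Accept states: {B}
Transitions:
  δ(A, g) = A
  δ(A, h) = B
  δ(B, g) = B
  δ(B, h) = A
Testing a few strings:
  'gg' → reject
  'hhh' → accept
  'h' → accept
  'hg' → accept
State roles: A=even number of h's so far; B=odd number of h's so far
All strings over {g,h} with an odd number of h's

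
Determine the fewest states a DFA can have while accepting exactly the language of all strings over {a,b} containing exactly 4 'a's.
By Myhill–Nerode, count the distinguishable equivalence classes: 6 classes — having seen 0, 1, …, 4, or >4 copies of 'a'; the count-4 class is the only accepting one and >4 is dead.
6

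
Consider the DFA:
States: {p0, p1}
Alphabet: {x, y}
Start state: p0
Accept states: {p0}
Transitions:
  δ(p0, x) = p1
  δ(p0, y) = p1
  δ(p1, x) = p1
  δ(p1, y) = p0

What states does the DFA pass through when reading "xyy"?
read 'x': p0 → p1
  read 'y': p1 → p0
  read 'y': p0 → p1
p0 -> p1 -> p0 -> p1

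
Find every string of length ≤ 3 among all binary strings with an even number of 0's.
ε, 1, 00, 11, 001, 010, 100, 111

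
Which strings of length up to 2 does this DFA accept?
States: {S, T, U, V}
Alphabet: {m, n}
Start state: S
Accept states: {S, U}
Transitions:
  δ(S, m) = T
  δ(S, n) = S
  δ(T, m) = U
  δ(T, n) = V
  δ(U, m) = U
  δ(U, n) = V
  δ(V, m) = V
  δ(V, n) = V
ε, n, mm, nn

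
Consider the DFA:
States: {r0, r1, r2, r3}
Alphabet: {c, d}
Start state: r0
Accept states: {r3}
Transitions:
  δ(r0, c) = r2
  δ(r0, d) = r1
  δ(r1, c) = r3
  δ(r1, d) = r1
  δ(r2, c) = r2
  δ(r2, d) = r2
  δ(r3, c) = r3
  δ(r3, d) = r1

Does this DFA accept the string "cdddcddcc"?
Processing string "cdddcddcc":
  r0 --c--> r2
  r2 --d--> r2
  r2 --d--> r2
  r2 --d--> r2
  r2 --c--> r2
  r2 --d--> r2
  r2 --d--> r2
  r2 --c--> r2
  r2 --c--> r2
Final state: r2
Accept states: {r3}
No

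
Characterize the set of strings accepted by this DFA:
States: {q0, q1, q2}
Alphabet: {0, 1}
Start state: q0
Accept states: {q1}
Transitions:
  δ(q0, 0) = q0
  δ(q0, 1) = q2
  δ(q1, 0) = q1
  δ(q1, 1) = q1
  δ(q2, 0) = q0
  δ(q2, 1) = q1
Testing a few strings:
  '000' → reject
  '1' → reject
  '0111' → accept
  '0110' → accept
State roles: q0=no progress toward 11; q1=substring 11 seen; q2=one trailing 1
All binary strings containing the substring 11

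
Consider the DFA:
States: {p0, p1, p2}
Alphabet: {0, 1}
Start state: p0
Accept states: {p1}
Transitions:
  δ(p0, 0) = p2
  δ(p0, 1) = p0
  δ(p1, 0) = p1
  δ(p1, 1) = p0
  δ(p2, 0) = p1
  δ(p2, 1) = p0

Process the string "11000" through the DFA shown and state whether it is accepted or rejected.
Processing string "11000":
  p0 --1--> p0
  p0 --1--> p0
  p0 --0--> p2
  p2 --0--> p1
  p1 --0--> p1
Final state: p1
Accept states: {p1}
Yes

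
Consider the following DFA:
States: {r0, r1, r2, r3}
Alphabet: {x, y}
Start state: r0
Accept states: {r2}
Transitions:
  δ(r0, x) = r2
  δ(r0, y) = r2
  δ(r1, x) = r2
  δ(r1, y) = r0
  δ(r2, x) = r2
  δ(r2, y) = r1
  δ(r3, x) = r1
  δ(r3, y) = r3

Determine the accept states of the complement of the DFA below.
Complement accept states = All states \ Original accept states
= {r0, r1, r2, r3} \ {r2}
{r0, r1, r3}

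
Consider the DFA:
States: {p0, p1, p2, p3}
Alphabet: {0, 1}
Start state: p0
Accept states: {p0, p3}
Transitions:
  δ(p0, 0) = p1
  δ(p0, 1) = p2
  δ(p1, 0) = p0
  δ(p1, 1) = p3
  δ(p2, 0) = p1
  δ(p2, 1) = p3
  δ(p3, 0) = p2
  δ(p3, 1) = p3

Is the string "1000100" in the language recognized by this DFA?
Processing string "1000100":
  p0 --1--> p2
  p2 --0--> p1
  p1 --0--> p0
  p0 --0--> p1
  p1 --1--> p3
  p3 --0--> p2
  p2 --0--> p1
Final state: p1
Accept states: {p0, p3}
No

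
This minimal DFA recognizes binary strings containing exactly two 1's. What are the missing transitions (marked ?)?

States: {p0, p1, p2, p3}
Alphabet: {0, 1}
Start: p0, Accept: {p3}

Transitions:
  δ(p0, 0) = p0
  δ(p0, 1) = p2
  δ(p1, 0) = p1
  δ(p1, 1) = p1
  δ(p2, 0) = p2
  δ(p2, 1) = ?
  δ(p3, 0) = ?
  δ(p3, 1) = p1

From the language and accept set, identify what each state tracks — p0: zero 1's; p1: ≥ three 1's (dead); p2: one 1; p3: two 1's.
Each missing δ(q, a) is the state matching the new tracked value after reading a.
δ(p2, 1) = p3; δ(p3, 0) = p3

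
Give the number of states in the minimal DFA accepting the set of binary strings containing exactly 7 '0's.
By Myhill–Nerode, count the distinguishable equivalence classes: 9 classes — having seen 0, 1, …, 7, or >7 copies of '0'; the count-7 class is the only accepting one and >7 is dead.
9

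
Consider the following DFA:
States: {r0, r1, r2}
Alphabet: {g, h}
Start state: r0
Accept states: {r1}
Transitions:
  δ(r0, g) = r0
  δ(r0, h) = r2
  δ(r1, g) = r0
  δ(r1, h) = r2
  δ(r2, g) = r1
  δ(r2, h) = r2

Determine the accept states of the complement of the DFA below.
Complement accept states = All states \ Original accept states
= {r0, r1, r2} \ {r1}
{r0, r2}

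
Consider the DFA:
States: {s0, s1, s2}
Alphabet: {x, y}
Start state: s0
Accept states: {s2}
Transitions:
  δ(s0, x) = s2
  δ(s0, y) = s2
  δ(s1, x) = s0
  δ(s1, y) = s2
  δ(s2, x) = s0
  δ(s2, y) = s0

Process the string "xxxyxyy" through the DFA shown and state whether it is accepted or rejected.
Processing string "xxxyxyy":
  s0 --x--> s2
  s2 --x--> s0
  s0 --x--> s2
  s2 --y--> s0
  s0 --x--> s2
  s2 --y--> s0
  s0 --y--> s2
Final state: s2
Accept states: {s2}
Yes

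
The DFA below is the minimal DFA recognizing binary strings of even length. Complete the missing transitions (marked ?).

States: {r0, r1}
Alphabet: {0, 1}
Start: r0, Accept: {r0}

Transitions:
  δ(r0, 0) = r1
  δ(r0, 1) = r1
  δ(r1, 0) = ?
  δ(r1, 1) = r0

From the language and accept set, identify what each state tracks — r0: even length so far; r1: odd length so far.
Each missing δ(q, a) is the state matching the new tracked value after reading a.
δ(r1, 0) = r0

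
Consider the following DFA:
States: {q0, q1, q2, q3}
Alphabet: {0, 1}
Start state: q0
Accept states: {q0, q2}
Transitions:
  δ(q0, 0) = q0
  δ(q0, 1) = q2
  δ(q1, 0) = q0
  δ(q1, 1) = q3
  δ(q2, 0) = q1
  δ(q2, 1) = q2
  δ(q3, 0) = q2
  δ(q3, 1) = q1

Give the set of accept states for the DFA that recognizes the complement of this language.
Complement accept states = All states \ Original accept states
= {q0, q1, q2, q3} \ {q0, q2}
{q1, q3}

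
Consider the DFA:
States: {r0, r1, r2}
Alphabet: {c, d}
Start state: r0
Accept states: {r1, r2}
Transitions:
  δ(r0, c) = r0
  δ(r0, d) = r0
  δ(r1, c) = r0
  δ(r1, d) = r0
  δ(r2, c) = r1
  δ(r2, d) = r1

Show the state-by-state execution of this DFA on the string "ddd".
read 'd': r0 → r0
  read 'd': r0 → r0
  read 'd': r0 → r0
r0 -> r0 -> r0 -> r0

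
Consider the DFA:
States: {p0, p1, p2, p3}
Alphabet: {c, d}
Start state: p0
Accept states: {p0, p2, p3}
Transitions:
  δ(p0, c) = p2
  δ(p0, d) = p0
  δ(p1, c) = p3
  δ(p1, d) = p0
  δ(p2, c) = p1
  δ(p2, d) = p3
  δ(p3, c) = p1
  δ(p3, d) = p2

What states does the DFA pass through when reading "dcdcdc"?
read 'd': p0 → p0
  read 'c': p0 → p2
  read 'd': p2 → p3
  read 'c': p3 → p1
  read 'd': p1 → p0
  read 'c': p0 → p2
p0 -> p0 -> p2 -> p3 -> p1 -> p0 -> p2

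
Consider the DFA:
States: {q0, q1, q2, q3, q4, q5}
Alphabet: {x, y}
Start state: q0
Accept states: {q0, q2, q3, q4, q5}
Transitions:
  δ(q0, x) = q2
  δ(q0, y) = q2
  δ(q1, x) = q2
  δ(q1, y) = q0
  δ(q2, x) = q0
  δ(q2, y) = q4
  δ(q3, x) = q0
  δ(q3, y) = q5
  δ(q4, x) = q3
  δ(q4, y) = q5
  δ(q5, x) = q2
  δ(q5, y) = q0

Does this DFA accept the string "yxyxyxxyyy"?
Processing string "yxyxyxxyyy":
  q0 --y--> q2
  q2 --x--> q0
  q0 --y--> q2
  q2 --x--> q0
  q0 --y--> q2
  q2 --x--> q0
  q0 --x--> q2
  q2 --y--> q4
  q4 --y--> q5
  q5 --y--> q0
Final state: q0
Accept states: {q0, q2, q3, q4, q5}
Yes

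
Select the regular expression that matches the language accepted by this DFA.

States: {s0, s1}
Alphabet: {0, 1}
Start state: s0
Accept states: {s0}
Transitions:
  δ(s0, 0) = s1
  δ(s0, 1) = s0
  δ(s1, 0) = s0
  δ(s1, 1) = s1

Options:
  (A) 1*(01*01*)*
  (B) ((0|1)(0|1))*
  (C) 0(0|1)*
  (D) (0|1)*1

Check each option against the DFA on short strings; one disagreement eliminates an option:
  (A) 1*(01*01*)*: agrees with the DFA on every string of length ≤ 6
  (B) ((0|1)(0|1))*: on '1' the DFA goes s0 → s0 and accepts (s0 ∈ Accept), but the regex does not match it → eliminate
  (C) 0(0|1)*: on ε the DFA stays in s0 and accepts (s0 ∈ Accept), but the regex does not match it → eliminate
  (D) (0|1)*1: on ε the DFA stays in s0 and accepts (s0 ∈ Accept), but the regex does not match it → eliminate
Only (A) is consistent with the DFA.
(A) 1*(01*01*)*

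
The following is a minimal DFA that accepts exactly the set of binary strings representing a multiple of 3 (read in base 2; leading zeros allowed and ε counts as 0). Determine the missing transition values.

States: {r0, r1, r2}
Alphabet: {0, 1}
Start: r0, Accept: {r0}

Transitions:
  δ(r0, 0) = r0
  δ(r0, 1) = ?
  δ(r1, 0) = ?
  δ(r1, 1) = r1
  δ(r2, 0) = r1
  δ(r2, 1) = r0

From the language and accept set, identify what each state tracks — r0: value ≡ 0 (mod 3); r1: value ≡ 2 (mod 3); r2: value ≡ 1 (mod 3).
Each missing δ(q, a) is the state matching the new tracked value after reading a.
δ(r0, 1) = r2; δ(r1, 0) = r2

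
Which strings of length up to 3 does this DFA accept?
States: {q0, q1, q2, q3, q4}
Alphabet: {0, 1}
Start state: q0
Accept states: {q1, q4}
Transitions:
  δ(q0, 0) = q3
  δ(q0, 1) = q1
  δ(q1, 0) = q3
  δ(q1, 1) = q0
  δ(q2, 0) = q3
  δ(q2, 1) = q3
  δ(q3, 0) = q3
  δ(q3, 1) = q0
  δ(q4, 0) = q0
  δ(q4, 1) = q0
1, 011, 111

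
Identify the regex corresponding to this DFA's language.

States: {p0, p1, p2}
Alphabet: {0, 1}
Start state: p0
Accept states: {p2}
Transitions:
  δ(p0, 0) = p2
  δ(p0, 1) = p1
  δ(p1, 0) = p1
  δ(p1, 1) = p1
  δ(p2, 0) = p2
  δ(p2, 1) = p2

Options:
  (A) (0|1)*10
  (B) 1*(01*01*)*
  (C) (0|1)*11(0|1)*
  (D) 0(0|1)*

Check each option against the DFA on short strings; one disagreement eliminates an option:
  (A) (0|1)*10: on '0' the DFA goes p0 → p2 and accepts (p2 ∈ Accept), but the regex does not match it → eliminate
  (B) 1*(01*01*)*: on ε the DFA stays in p0 and rejects (p0 ∉ Accept), but the regex matches it → eliminate
  (C) (0|1)*11(0|1)*: on '0' the DFA goes p0 → p2 and accepts (p2 ∈ Accept), but the regex does not match it → eliminate
  (D) 0(0|1)*: agrees with the DFA on every string of length ≤ 6
Only (D) is consistent with the DFA.
(D) 0(0|1)*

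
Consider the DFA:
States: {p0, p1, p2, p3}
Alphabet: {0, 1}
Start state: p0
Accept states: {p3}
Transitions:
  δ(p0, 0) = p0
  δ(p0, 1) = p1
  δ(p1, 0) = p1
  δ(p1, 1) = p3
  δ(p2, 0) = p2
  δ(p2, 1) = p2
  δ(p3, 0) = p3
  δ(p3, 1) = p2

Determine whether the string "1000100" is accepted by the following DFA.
Processing string "1000100":
  p0 --1--> p1
  p1 --0--> p1
  p1 --0--> p1
  p1 --0--> p1
  p1 --1--> p3
  p3 --0--> p3
  p3 --0--> p3
Final state: p3
Accept states: {p3}
Yes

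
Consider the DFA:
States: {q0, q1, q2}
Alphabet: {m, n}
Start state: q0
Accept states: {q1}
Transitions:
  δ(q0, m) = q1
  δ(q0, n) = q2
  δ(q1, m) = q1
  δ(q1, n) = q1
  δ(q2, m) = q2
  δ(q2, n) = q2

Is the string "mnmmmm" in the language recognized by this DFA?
Processing string "mnmmmm":
  q0 --m--> q1
  q1 --n--> q1
  q1 --m--> q1
  q1 --m--> q1
  q1 --m--> q1
  q1 --m--> q1
Final state: q1
Accept states: {q1}
Yes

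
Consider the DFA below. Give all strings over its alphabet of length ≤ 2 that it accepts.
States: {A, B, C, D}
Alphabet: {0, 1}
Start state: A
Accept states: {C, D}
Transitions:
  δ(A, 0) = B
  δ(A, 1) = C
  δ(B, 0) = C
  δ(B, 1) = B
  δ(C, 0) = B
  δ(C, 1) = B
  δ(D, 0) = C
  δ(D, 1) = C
1, 00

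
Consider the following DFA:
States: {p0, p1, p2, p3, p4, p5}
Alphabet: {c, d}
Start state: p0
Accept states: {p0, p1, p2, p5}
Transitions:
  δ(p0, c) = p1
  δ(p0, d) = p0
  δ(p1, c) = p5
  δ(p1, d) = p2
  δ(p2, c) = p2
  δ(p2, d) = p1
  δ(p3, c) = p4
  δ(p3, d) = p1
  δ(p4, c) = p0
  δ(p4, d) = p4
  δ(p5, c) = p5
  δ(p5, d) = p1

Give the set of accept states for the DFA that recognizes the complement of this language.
Complement accept states = All states \ Original accept states
= {p0, p1, p2, p3, p4, p5} \ {p0, p1, p2, p5}
{p3, p4}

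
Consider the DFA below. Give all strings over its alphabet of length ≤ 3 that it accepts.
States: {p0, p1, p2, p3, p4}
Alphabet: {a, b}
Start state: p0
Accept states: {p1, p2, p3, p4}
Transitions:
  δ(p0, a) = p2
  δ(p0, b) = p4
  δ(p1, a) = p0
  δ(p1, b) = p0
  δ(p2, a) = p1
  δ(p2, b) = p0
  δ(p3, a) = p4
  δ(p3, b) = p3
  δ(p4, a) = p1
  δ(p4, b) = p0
a, b, aa, ba, aba, abb, bba, bbb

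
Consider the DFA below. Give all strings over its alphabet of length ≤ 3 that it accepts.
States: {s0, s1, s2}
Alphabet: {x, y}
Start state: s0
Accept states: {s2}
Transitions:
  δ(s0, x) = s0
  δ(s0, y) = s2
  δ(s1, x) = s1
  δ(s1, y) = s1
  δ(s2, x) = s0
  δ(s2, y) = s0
y, xy, xxy, yxy, yyy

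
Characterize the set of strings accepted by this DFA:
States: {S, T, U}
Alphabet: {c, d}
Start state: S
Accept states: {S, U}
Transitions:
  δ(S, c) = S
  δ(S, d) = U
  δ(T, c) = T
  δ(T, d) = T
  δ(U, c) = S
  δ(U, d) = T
Testing a few strings:
  'c' → accept
  'cccc' → accept
  'ccdd' → reject
  'dd' → reject
State roles: S=last symbol not d (ok); T=saw dd (dead); U=last symbol d (ok)
All strings over {c,d} with no two consecutive d's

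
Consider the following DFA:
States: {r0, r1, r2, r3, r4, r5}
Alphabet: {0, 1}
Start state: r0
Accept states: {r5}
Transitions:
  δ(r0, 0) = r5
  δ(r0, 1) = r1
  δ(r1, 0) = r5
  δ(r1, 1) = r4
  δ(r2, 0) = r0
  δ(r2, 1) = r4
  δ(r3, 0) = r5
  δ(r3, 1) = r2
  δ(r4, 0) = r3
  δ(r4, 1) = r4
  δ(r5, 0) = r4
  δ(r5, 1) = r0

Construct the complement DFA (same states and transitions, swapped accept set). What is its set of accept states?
Complement accept states = All states \ Original accept states
= {r0, r1, r2, r3, r4, r5} \ {r5}
{r0, r1, r2, r3, r4}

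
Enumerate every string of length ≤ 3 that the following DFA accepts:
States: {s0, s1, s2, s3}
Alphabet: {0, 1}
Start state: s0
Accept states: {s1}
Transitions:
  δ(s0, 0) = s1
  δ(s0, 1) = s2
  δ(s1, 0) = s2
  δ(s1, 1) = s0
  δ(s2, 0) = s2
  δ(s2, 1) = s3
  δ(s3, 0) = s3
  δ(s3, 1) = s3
0, 010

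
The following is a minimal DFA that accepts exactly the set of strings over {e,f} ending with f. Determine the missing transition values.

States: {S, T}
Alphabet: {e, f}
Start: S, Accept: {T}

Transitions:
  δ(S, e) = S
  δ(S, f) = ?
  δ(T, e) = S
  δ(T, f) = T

From the language and accept set, identify what each state tracks — S: last symbol not f; T: last symbol is f.
Each missing δ(q, a) is the state matching the new tracked value after reading a.
δ(S, f) = T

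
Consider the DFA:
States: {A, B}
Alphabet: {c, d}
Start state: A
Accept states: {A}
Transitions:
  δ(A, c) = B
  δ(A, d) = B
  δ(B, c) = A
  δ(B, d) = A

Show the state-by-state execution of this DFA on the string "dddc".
read 'd': A → B
  read 'd': B → A
  read 'd': A → B
  read 'c': B → A
A -> B -> A -> B -> A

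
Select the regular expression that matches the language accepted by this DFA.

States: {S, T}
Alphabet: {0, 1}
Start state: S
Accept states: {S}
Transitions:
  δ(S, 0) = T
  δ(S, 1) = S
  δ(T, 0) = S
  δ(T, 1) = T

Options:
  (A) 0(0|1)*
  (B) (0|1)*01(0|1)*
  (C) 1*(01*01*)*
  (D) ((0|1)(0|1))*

Check each option against the DFA on short strings; one disagreement eliminates an option:
  (A) 0(0|1)*: on ε the DFA stays in S and accepts (S ∈ Accept), but the regex does not match it → eliminate
  (B) (0|1)*01(0|1)*: on ε the DFA stays in S and accepts (S ∈ Accept), but the regex does not match it → eliminate
  (C) 1*(01*01*)*: agrees with the DFA on every string of length ≤ 6
  (D) ((0|1)(0|1))*: on '1' the DFA goes S → S and accepts (S ∈ Accept), but the regex does not match it → eliminate
Only (C) is consistent with the DFA.
(C) 1*(01*01*)*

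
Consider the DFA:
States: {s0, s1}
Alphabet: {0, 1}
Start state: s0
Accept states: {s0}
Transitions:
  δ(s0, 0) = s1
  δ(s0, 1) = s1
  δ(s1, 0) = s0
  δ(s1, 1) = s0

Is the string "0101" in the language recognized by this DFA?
Processing string "0101":
  s0 --0--> s1
  s1 --1--> s0
  s0 --0--> s1
  s1 --1--> s0
Final state: s0
Accept states: {s0}
Yes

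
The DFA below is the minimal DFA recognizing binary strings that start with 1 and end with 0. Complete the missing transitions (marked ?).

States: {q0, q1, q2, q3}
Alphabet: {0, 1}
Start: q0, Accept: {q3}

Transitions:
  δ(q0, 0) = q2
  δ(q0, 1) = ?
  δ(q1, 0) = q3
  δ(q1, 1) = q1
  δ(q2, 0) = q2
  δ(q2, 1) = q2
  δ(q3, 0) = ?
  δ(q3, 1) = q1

From the language and accept set, identify what each state tracks — q0: no input read; q1: started with 1, last symbol 1; q2: started with 0 (dead); q3: started with 1, last symbol 0.
Each missing δ(q, a) is the state matching the new tracked value after reading a.
δ(q0, 1) = q1; δ(q3, 0) = q3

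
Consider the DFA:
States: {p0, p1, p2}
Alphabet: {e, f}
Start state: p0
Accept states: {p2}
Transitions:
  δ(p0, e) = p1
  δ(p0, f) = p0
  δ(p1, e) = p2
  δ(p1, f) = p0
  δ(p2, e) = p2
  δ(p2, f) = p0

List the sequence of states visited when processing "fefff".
read 'f': p0 → p0
  read 'e': p0 → p1
  read 'f': p1 → p0
  read 'f': p0 → p0
  read 'f': p0 → p0
p0 -> p0 -> p1 -> p0 -> p0 -> p0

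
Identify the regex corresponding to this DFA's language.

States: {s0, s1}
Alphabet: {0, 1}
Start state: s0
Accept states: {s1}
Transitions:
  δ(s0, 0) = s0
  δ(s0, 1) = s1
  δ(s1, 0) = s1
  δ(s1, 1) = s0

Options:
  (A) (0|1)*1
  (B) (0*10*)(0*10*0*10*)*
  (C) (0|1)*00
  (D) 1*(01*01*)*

Check each option against the DFA on short strings; one disagreement eliminates an option:
  (A) (0|1)*1: on '10' the DFA goes s0 → s1 → s1 and accepts (s1 ∈ Accept), but the regex does not match it → eliminate
  (B) (0*10*)(0*10*0*10*)*: agrees with the DFA on every string of length ≤ 6
  (C) (0|1)*00: on '1' the DFA goes s0 → s1 and accepts (s1 ∈ Accept), but the regex does not match it → eliminate
  (D) 1*(01*01*)*: on ε the DFA stays in s0 and rejects (s0 ∉ Accept), but the regex matches it → eliminate
Only (B) is consistent with the DFA.
(B) (0*10*)(0*10*0*10*)*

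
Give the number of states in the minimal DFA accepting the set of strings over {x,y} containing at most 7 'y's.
By Myhill–Nerode, count the distinguishable equivalence classes: 9 classes — having seen 0, 1, …, 7, or >7 copies of 'y'; counts 0 through 7 are accepting and >7 is dead.
9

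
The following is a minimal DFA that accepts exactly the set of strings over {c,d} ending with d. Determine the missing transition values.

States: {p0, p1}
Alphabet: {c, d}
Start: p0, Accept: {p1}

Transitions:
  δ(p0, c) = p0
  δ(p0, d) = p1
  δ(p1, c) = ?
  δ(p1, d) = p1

From the language and accept set, identify what each state tracks — p0: last symbol not d; p1: last symbol is d.
Each missing δ(q, a) is the state matching the new tracked value after reading a.
δ(p1, c) = p0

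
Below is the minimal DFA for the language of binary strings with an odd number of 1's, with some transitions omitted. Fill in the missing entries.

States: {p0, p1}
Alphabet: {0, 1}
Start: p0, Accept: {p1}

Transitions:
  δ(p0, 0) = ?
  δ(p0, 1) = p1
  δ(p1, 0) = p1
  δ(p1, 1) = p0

From the language and accept set, identify what each state tracks — p0: even number of 1's so far; p1: odd number of 1's so far.
Each missing δ(q, a) is the state matching the new tracked value after reading a.
δ(p0, 0) = p0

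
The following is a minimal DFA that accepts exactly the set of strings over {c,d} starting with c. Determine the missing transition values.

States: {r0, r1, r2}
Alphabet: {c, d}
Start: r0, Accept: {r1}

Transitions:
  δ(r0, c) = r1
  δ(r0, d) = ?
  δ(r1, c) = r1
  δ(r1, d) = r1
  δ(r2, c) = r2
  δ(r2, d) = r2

From the language and accept set, identify what each state tracks — r0: no input read; r1: started with c; r2: started with d (dead).
Each missing δ(q, a) is the state matching the new tracked value after reading a.
δ(r0, d) = r2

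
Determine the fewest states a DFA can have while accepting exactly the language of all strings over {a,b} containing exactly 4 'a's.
By Myhill–Nerode, count the distinguishable equivalence classes: 6 classes — having seen 0, 1, …, 4, or >4 copies of 'a'; the count-4 class is the only accepting one and >4 is dead.
6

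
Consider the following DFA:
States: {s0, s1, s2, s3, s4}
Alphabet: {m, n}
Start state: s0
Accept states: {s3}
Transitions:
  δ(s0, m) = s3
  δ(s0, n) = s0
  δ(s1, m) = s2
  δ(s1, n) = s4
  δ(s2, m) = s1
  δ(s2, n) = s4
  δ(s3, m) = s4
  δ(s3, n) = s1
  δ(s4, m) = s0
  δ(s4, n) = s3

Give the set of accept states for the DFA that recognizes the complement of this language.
Complement accept states = All states \ Original accept states
= {s0, s1, s2, s3, s4} \ {s3}
{s0, s1, s2, s4}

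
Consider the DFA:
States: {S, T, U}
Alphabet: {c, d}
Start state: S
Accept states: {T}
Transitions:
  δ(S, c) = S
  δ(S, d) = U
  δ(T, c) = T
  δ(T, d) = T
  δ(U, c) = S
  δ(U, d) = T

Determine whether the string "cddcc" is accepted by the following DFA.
Processing string "cddcc":
  S --c--> S
  S --d--> U
  U --d--> T
  T --c--> T
  T --c--> T
Final state: T
Accept states: {T}
Yes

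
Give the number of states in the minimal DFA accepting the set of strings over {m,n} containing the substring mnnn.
By Myhill–Nerode, count the distinguishable equivalence classes: 5 classes — one per longest suffix of the input that is a prefix of 'mnnn' (lengths 0 through 3), plus an absorbing 'already seen mnnn' class.
5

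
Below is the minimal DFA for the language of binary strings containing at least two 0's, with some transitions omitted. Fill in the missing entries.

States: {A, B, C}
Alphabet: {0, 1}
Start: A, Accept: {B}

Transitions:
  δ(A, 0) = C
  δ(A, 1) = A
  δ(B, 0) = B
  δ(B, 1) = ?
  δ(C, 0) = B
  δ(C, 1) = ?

From the language and accept set, identify what each state tracks — A: zero 0's seen; B: ≥ two 0's seen; C: one 0 seen.
Each missing δ(q, a) is the state matching the new tracked value after reading a.
δ(B, 1) = B; δ(C, 1) = C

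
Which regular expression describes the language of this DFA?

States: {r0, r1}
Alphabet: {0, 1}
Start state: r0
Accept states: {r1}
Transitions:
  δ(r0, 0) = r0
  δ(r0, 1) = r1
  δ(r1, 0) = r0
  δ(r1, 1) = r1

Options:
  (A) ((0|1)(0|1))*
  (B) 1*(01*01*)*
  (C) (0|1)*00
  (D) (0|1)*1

Check each option against the DFA on short strings; one disagreement eliminates an option:
  (A) ((0|1)(0|1))*: on ε the DFA stays in r0 and rejects (r0 ∉ Accept), but the regex matches it → eliminate
  (B) 1*(01*01*)*: on ε the DFA stays in r0 and rejects (r0 ∉ Accept), but the regex matches it → eliminate
  (C) (0|1)*00: on '1' the DFA goes r0 → r1 and accepts (r1 ∈ Accept), but the regex does not match it → eliminate
  (D) (0|1)*1: agrees with the DFA on every string of length ≤ 6
Only (D) is consistent with the DFA.
(D) (0|1)*1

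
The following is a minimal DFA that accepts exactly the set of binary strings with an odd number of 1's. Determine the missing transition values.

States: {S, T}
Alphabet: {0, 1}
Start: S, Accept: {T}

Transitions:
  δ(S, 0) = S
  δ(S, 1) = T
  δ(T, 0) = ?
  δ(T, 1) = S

From the language and accept set, identify what each state tracks — S: even number of 1's so far; T: odd number of 1's so far.
Each missing δ(q, a) is the state matching the new tracked value after reading a.
δ(T, 0) = T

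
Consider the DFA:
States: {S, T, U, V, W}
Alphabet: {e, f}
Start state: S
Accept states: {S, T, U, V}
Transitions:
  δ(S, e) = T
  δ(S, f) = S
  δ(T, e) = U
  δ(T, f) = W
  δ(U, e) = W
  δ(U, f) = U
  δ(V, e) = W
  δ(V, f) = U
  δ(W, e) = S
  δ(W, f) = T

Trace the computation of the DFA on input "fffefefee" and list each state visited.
read 'f': S → S
  read 'f': S → S
  read 'f': S → S
  read 'e': S → T
  read 'f': T → W
  read 'e': W → S
  read 'f': S → S
  read 'e': S → T
  read 'e': T → U
S -> S -> S -> S -> T -> W -> S -> S -> T -> U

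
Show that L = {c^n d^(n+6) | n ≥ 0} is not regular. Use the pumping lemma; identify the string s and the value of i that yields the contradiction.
Assume L is regular with pumping length p. Idea: pumping the c-block breaks the fixed offset of 6.
Choose s = c^p d^(p+6) ∈ L. By the pumping lemma, s = xyz with |xy| ≤ p, |y| > 0, so y = c^k with k ≥ 1. Then xy²z = c^(p+k) d^(p+6). For this to be in L we would need p+6 = (p+k)+6, i.e. k = 0, contradicting k ≥ 1. So xy²z ∉ L.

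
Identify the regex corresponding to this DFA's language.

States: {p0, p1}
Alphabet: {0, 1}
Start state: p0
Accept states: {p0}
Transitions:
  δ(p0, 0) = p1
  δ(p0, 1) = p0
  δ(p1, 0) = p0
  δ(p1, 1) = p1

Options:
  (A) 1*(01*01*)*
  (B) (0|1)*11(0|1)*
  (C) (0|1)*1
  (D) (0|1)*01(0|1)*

Check each option against the DFA on short strings; one disagreement eliminates an option:
  (A) 1*(01*01*)*: agrees with the DFA on every string of length ≤ 6
  (B) (0|1)*11(0|1)*: on ε the DFA stays in p0 and accepts (p0 ∈ Accept), but the regex does not match it → eliminate
  (C) (0|1)*1: on ε the DFA stays in p0 and accepts (p0 ∈ Accept), but the regex does not match it → eliminate
  (D) (0|1)*01(0|1)*: on ε the DFA stays in p0 and accepts (p0 ∈ Accept), but the regex does not match it → eliminate
Only (A) is consistent with the DFA.
(A) 1*(01*01*)*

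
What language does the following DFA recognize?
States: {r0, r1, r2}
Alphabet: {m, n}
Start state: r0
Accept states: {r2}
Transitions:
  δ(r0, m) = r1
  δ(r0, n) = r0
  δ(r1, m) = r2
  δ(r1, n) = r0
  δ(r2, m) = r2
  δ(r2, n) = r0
Testing a few strings:
  'nnn' → reject
  'mnm' → reject
  'm' → reject
  'nm' → reject
State roles: r0=last symbol not m; r1=one trailing m; r2=two trailing m's
All strings over {m,n} ending with mm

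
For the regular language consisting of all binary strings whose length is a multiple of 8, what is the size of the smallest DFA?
By Myhill–Nerode, count the distinguishable equivalence classes: 8 classes — one per residue of the length mod 8; class i is distinguished from class j by any string of length (8 − i) mod 8.
8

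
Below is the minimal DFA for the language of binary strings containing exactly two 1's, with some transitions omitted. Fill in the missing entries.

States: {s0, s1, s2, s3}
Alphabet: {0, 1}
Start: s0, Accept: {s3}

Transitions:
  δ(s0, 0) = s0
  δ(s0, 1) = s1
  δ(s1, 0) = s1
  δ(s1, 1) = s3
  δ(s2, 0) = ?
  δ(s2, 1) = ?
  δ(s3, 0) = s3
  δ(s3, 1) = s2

From the language and accept set, identify what each state tracks — s0: zero 1's; s1: one 1; s2: ≥ three 1's (dead); s3: two 1's.
Each missing δ(q, a) is the state matching the new tracked value after reading a.
δ(s2, 0) = s2; δ(s2, 1) = s2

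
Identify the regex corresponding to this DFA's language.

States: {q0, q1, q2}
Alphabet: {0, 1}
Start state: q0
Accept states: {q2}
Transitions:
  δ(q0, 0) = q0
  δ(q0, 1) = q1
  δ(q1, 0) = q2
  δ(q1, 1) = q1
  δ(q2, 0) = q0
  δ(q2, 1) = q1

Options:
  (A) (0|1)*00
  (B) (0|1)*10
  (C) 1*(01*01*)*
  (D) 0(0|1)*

Check each option against the DFA on short strings; one disagreement eliminates an option:
  (A) (0|1)*00: on '00' the DFA goes q0 → q0 → q0 and rejects (q0 ∉ Accept), but the regex matches it → eliminate
  (B) (0|1)*10: agrees with the DFA on every string of length ≤ 6
  (C) 1*(01*01*)*: on ε the DFA stays in q0 and rejects (q0 ∉ Accept), but the regex matches it → eliminate
  (D) 0(0|1)*: on '0' the DFA goes q0 → q0 and rejects (q0 ∉ Accept), but the regex matches it → eliminate
Only (B) is consistent with the DFA.
(B) (0|1)*10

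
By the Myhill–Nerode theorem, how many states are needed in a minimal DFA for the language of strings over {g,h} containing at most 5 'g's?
By Myhill–Nerode, count the distinguishable equivalence classes: 7 classes — having seen 0, 1, …, 5, or >5 copies of 'g'; counts 0 through 5 are accepting and >5 is dead.
7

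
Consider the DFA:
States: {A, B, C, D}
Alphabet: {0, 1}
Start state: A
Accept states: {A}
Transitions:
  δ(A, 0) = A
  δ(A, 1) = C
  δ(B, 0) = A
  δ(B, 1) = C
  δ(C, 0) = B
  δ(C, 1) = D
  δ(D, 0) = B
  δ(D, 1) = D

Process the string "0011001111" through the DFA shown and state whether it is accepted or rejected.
Processing string "0011001111":
  A --0--> A
  A --0--> A
  A --1--> C
  C --1--> D
  D --0--> B
  B --0--> A
  A --1--> C
  C --1--> D
  D --1--> D
  D --1--> D
Final state: D
Accept states: {A}
No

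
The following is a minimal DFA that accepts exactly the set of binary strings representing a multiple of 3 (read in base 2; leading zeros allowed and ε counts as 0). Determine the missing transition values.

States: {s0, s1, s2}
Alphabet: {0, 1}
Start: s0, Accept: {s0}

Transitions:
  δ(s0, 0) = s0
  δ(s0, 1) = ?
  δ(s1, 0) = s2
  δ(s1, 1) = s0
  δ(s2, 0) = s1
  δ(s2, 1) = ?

From the language and accept set, identify what each state tracks — s0: value ≡ 0 (mod 3); s1: value ≡ 1 (mod 3); s2: value ≡ 2 (mod 3).
Each missing δ(q, a) is the state matching the new tracked value after reading a.
δ(s0, 1) = s1; δ(s2, 1) = s2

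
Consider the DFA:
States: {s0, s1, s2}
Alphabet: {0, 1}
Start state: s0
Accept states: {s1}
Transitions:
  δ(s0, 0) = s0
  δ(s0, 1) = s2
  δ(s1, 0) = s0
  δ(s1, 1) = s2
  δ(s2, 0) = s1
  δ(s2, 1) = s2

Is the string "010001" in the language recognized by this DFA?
Processing string "010001":
  s0 --0--> s0
  s0 --1--> s2
  s2 --0--> s1
  s1 --0--> s0
  s0 --0--> s0
  s0 --1--> s2
Final state: s2
Accept states: {s1}
No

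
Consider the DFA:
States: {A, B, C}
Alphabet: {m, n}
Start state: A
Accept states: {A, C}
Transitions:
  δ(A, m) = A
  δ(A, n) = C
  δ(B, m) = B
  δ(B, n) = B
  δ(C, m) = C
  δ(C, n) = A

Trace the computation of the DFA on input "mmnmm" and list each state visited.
read 'm': A → A
  read 'm': A → A
  read 'n': A → C
  read 'm': C → C
  read 'm': C → C
A -> A -> A -> C -> C -> C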